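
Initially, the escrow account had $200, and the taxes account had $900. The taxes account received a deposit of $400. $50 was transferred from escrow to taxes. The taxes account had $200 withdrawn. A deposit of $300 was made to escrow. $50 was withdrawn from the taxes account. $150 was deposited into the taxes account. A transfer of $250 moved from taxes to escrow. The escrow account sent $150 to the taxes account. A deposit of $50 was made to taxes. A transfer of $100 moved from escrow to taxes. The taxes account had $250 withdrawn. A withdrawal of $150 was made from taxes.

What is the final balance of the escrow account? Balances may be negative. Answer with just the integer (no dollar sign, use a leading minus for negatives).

Tracking account balances step by step:
Start: escrow=200, taxes=900
Event 1 (deposit 400 to taxes): taxes: 900 + 400 = 1300. Balances: escrow=200, taxes=1300
Event 2 (transfer 50 escrow -> taxes): escrow: 200 - 50 = 150, taxes: 1300 + 50 = 1350. Balances: escrow=150, taxes=1350
Event 3 (withdraw 200 from taxes): taxes: 1350 - 200 = 1150. Balances: escrow=150, taxes=1150
Event 4 (deposit 300 to escrow): escrow: 150 + 300 = 450. Balances: escrow=450, taxes=1150
Event 5 (withdraw 50 from taxes): taxes: 1150 - 50 = 1100. Balances: escrow=450, taxes=1100
Event 6 (deposit 150 to taxes): taxes: 1100 + 150 = 1250. Balances: escrow=450, taxes=1250
Event 7 (transfer 250 taxes -> escrow): taxes: 1250 - 250 = 1000, escrow: 450 + 250 = 700. Balances: escrow=700, taxes=1000
Event 8 (transfer 150 escrow -> taxes): escrow: 700 - 150 = 550, taxes: 1000 + 150 = 1150. Balances: escrow=550, taxes=1150
Event 9 (deposit 50 to taxes): taxes: 1150 + 50 = 1200. Balances: escrow=550, taxes=1200
Event 10 (transfer 100 escrow -> taxes): escrow: 550 - 100 = 450, taxes: 1200 + 100 = 1300. Balances: escrow=450, taxes=1300
Event 11 (withdraw 250 from taxes): taxes: 1300 - 250 = 1050. Balances: escrow=450, taxes=1050
Event 12 (withdraw 150 from taxes): taxes: 1050 - 150 = 900. Balances: escrow=450, taxes=900

Final balance of escrow: 450

Answer: 450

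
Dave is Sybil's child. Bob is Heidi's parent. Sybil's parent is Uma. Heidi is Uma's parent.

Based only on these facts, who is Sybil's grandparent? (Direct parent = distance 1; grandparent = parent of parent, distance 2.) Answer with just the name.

Answer: Heidi

Derivation:
Reconstructing the parent chain from the given facts:
  Bob -> Heidi -> Uma -> Sybil -> Dave
(each arrow means 'parent of the next')
Positions in the chain (0 = top):
  position of Bob: 0
  position of Heidi: 1
  position of Uma: 2
  position of Sybil: 3
  position of Dave: 4

Sybil is at position 3; the grandparent is 2 steps up the chain, i.e. position 1: Heidi.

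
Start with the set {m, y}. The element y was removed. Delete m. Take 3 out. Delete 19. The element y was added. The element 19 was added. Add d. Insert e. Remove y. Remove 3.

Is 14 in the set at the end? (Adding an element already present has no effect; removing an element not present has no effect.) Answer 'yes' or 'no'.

Answer: no

Derivation:
Tracking the set through each operation:
Start: {m, y}
Event 1 (remove y): removed. Set: {m}
Event 2 (remove m): removed. Set: {}
Event 3 (remove 3): not present, no change. Set: {}
Event 4 (remove 19): not present, no change. Set: {}
Event 5 (add y): added. Set: {y}
Event 6 (add 19): added. Set: {19, y}
Event 7 (add d): added. Set: {19, d, y}
Event 8 (add e): added. Set: {19, d, e, y}
Event 9 (remove y): removed. Set: {19, d, e}
Event 10 (remove 3): not present, no change. Set: {19, d, e}

Final set: {19, d, e} (size 3)
14 is NOT in the final set.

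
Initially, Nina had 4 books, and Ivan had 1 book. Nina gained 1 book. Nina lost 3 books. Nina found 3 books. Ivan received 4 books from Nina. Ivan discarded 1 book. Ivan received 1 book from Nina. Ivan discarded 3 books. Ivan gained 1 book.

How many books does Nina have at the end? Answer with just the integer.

Answer: 0

Derivation:
Tracking counts step by step:
Start: Nina=4, Ivan=1
Event 1 (Nina +1): Nina: 4 -> 5. State: Nina=5, Ivan=1
Event 2 (Nina -3): Nina: 5 -> 2. State: Nina=2, Ivan=1
Event 3 (Nina +3): Nina: 2 -> 5. State: Nina=5, Ivan=1
Event 4 (Nina -> Ivan, 4): Nina: 5 -> 1, Ivan: 1 -> 5. State: Nina=1, Ivan=5
Event 5 (Ivan -1): Ivan: 5 -> 4. State: Nina=1, Ivan=4
Event 6 (Nina -> Ivan, 1): Nina: 1 -> 0, Ivan: 4 -> 5. State: Nina=0, Ivan=5
Event 7 (Ivan -3): Ivan: 5 -> 2. State: Nina=0, Ivan=2
Event 8 (Ivan +1): Ivan: 2 -> 3. State: Nina=0, Ivan=3

Nina's final count: 0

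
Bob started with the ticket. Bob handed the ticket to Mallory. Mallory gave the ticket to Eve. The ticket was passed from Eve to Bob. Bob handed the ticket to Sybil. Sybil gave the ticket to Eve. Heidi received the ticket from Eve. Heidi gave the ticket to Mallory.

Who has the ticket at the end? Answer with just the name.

Tracking the ticket through each event:
Start: Bob has the ticket.
After event 1: Mallory has the ticket.
After event 2: Eve has the ticket.
After event 3: Bob has the ticket.
After event 4: Sybil has the ticket.
After event 5: Eve has the ticket.
After event 6: Heidi has the ticket.
After event 7: Mallory has the ticket.

Answer: Mallory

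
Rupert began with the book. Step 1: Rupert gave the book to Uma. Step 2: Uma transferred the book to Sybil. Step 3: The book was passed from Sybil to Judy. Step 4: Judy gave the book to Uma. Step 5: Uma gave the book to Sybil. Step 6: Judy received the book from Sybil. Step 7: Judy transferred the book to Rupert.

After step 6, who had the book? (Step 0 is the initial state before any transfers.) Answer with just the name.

Tracking the book holder through step 6:
After step 0 (start): Rupert
After step 1: Uma
After step 2: Sybil
After step 3: Judy
After step 4: Uma
After step 5: Sybil
After step 6: Judy

At step 6, the holder is Judy.

Answer: Judy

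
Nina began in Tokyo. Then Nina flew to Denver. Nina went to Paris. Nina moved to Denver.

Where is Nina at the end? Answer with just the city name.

Tracking Nina's location:
Start: Nina is in Tokyo.
After move 1: Tokyo -> Denver. Nina is in Denver.
After move 2: Denver -> Paris. Nina is in Paris.
After move 3: Paris -> Denver. Nina is in Denver.

Answer: Denver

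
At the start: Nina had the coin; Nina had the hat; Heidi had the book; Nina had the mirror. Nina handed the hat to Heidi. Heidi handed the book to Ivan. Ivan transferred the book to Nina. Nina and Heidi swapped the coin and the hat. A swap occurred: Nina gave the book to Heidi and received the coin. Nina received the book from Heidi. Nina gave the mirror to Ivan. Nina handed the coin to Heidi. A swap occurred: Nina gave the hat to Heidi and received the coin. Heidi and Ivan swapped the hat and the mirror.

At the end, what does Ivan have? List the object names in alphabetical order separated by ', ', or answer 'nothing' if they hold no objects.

Answer: hat

Derivation:
Tracking all object holders:
Start: coin:Nina, hat:Nina, book:Heidi, mirror:Nina
Event 1 (give hat: Nina -> Heidi). State: coin:Nina, hat:Heidi, book:Heidi, mirror:Nina
Event 2 (give book: Heidi -> Ivan). State: coin:Nina, hat:Heidi, book:Ivan, mirror:Nina
Event 3 (give book: Ivan -> Nina). State: coin:Nina, hat:Heidi, book:Nina, mirror:Nina
Event 4 (swap coin<->hat: now coin:Heidi, hat:Nina). State: coin:Heidi, hat:Nina, book:Nina, mirror:Nina
Event 5 (swap book<->coin: now book:Heidi, coin:Nina). State: coin:Nina, hat:Nina, book:Heidi, mirror:Nina
Event 6 (give book: Heidi -> Nina). State: coin:Nina, hat:Nina, book:Nina, mirror:Nina
Event 7 (give mirror: Nina -> Ivan). State: coin:Nina, hat:Nina, book:Nina, mirror:Ivan
Event 8 (give coin: Nina -> Heidi). State: coin:Heidi, hat:Nina, book:Nina, mirror:Ivan
Event 9 (swap hat<->coin: now hat:Heidi, coin:Nina). State: coin:Nina, hat:Heidi, book:Nina, mirror:Ivan
Event 10 (swap hat<->mirror: now hat:Ivan, mirror:Heidi). State: coin:Nina, hat:Ivan, book:Nina, mirror:Heidi

Final state: coin:Nina, hat:Ivan, book:Nina, mirror:Heidi
Ivan holds: hat.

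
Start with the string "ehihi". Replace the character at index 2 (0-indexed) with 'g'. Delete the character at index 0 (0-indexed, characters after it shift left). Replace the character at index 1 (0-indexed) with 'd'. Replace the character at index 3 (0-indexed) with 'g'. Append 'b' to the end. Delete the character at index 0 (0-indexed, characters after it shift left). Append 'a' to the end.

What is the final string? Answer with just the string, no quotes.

Answer: dhgba

Derivation:
Applying each edit step by step:
Start: "ehihi"
Op 1 (replace idx 2: 'i' -> 'g'): "ehihi" -> "ehghi"
Op 2 (delete idx 0 = 'e'): "ehghi" -> "hghi"
Op 3 (replace idx 1: 'g' -> 'd'): "hghi" -> "hdhi"
Op 4 (replace idx 3: 'i' -> 'g'): "hdhi" -> "hdhg"
Op 5 (append 'b'): "hdhg" -> "hdhgb"
Op 6 (delete idx 0 = 'h'): "hdhgb" -> "dhgb"
Op 7 (append 'a'): "dhgb" -> "dhgba"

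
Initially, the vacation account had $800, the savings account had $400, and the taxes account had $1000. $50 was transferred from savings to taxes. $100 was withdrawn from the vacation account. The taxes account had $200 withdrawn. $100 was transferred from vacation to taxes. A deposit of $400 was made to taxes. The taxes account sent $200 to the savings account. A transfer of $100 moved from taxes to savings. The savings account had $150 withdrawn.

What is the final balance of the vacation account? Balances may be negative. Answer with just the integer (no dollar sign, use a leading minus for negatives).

Tracking account balances step by step:
Start: vacation=800, savings=400, taxes=1000
Event 1 (transfer 50 savings -> taxes): savings: 400 - 50 = 350, taxes: 1000 + 50 = 1050. Balances: vacation=800, savings=350, taxes=1050
Event 2 (withdraw 100 from vacation): vacation: 800 - 100 = 700. Balances: vacation=700, savings=350, taxes=1050
Event 3 (withdraw 200 from taxes): taxes: 1050 - 200 = 850. Balances: vacation=700, savings=350, taxes=850
Event 4 (transfer 100 vacation -> taxes): vacation: 700 - 100 = 600, taxes: 850 + 100 = 950. Balances: vacation=600, savings=350, taxes=950
Event 5 (deposit 400 to taxes): taxes: 950 + 400 = 1350. Balances: vacation=600, savings=350, taxes=1350
Event 6 (transfer 200 taxes -> savings): taxes: 1350 - 200 = 1150, savings: 350 + 200 = 550. Balances: vacation=600, savings=550, taxes=1150
Event 7 (transfer 100 taxes -> savings): taxes: 1150 - 100 = 1050, savings: 550 + 100 = 650. Balances: vacation=600, savings=650, taxes=1050
Event 8 (withdraw 150 from savings): savings: 650 - 150 = 500. Balances: vacation=600, savings=500, taxes=1050

Final balance of vacation: 600

Answer: 600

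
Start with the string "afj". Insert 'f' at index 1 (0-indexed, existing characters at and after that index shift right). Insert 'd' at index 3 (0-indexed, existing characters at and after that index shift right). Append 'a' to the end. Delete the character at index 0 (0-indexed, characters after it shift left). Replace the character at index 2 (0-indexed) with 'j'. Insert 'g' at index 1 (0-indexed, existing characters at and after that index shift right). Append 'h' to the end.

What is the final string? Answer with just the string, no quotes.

Answer: fgfjjah

Derivation:
Applying each edit step by step:
Start: "afj"
Op 1 (insert 'f' at idx 1): "afj" -> "affj"
Op 2 (insert 'd' at idx 3): "affj" -> "affdj"
Op 3 (append 'a'): "affdj" -> "affdja"
Op 4 (delete idx 0 = 'a'): "affdja" -> "ffdja"
Op 5 (replace idx 2: 'd' -> 'j'): "ffdja" -> "ffjja"
Op 6 (insert 'g' at idx 1): "ffjja" -> "fgfjja"
Op 7 (append 'h'): "fgfjja" -> "fgfjjah"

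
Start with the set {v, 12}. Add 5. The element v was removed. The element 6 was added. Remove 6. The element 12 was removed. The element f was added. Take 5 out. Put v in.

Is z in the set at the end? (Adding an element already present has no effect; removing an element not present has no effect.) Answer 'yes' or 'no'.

Answer: no

Derivation:
Tracking the set through each operation:
Start: {12, v}
Event 1 (add 5): added. Set: {12, 5, v}
Event 2 (remove v): removed. Set: {12, 5}
Event 3 (add 6): added. Set: {12, 5, 6}
Event 4 (remove 6): removed. Set: {12, 5}
Event 5 (remove 12): removed. Set: {5}
Event 6 (add f): added. Set: {5, f}
Event 7 (remove 5): removed. Set: {f}
Event 8 (add v): added. Set: {f, v}

Final set: {f, v} (size 2)
z is NOT in the final set.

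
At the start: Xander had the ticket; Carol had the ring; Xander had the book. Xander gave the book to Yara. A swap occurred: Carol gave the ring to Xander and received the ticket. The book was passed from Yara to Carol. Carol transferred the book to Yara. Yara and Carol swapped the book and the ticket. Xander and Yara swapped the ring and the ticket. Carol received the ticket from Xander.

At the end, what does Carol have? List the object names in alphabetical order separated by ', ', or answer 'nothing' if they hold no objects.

Tracking all object holders:
Start: ticket:Xander, ring:Carol, book:Xander
Event 1 (give book: Xander -> Yara). State: ticket:Xander, ring:Carol, book:Yara
Event 2 (swap ring<->ticket: now ring:Xander, ticket:Carol). State: ticket:Carol, ring:Xander, book:Yara
Event 3 (give book: Yara -> Carol). State: ticket:Carol, ring:Xander, book:Carol
Event 4 (give book: Carol -> Yara). State: ticket:Carol, ring:Xander, book:Yara
Event 5 (swap book<->ticket: now book:Carol, ticket:Yara). State: ticket:Yara, ring:Xander, book:Carol
Event 6 (swap ring<->ticket: now ring:Yara, ticket:Xander). State: ticket:Xander, ring:Yara, book:Carol
Event 7 (give ticket: Xander -> Carol). State: ticket:Carol, ring:Yara, book:Carol

Final state: ticket:Carol, ring:Yara, book:Carol
Carol holds: book, ticket.

Answer: book, ticket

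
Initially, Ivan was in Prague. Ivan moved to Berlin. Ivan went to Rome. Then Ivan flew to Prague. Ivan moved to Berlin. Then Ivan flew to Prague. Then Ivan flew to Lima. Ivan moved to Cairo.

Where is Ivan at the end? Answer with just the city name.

Tracking Ivan's location:
Start: Ivan is in Prague.
After move 1: Prague -> Berlin. Ivan is in Berlin.
After move 2: Berlin -> Rome. Ivan is in Rome.
After move 3: Rome -> Prague. Ivan is in Prague.
After move 4: Prague -> Berlin. Ivan is in Berlin.
After move 5: Berlin -> Prague. Ivan is in Prague.
After move 6: Prague -> Lima. Ivan is in Lima.
After move 7: Lima -> Cairo. Ivan is in Cairo.

Answer: Cairo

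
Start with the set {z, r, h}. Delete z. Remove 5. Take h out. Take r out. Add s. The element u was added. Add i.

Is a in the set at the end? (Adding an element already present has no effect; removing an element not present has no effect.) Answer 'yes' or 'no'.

Tracking the set through each operation:
Start: {h, r, z}
Event 1 (remove z): removed. Set: {h, r}
Event 2 (remove 5): not present, no change. Set: {h, r}
Event 3 (remove h): removed. Set: {r}
Event 4 (remove r): removed. Set: {}
Event 5 (add s): added. Set: {s}
Event 6 (add u): added. Set: {s, u}
Event 7 (add i): added. Set: {i, s, u}

Final set: {i, s, u} (size 3)
a is NOT in the final set.

Answer: no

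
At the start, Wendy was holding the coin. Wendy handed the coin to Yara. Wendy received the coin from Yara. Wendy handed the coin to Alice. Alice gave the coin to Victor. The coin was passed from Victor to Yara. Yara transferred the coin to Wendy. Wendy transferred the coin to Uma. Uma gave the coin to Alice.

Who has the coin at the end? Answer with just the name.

Tracking the coin through each event:
Start: Wendy has the coin.
After event 1: Yara has the coin.
After event 2: Wendy has the coin.
After event 3: Alice has the coin.
After event 4: Victor has the coin.
After event 5: Yara has the coin.
After event 6: Wendy has the coin.
After event 7: Uma has the coin.
After event 8: Alice has the coin.

Answer: Alice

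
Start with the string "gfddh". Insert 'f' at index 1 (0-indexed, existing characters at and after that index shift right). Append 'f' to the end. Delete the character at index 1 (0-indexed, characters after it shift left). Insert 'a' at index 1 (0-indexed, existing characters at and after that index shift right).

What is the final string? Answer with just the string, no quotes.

Answer: gafddhf

Derivation:
Applying each edit step by step:
Start: "gfddh"
Op 1 (insert 'f' at idx 1): "gfddh" -> "gffddh"
Op 2 (append 'f'): "gffddh" -> "gffddhf"
Op 3 (delete idx 1 = 'f'): "gffddhf" -> "gfddhf"
Op 4 (insert 'a' at idx 1): "gfddhf" -> "gafddhf"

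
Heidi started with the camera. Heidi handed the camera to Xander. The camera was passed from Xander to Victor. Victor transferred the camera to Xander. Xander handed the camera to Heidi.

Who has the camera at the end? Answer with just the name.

Answer: Heidi

Derivation:
Tracking the camera through each event:
Start: Heidi has the camera.
After event 1: Xander has the camera.
After event 2: Victor has the camera.
After event 3: Xander has the camera.
After event 4: Heidi has the camera.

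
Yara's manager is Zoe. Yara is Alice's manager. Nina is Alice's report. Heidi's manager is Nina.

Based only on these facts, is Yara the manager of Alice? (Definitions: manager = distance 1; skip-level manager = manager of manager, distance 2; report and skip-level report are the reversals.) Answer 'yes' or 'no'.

Answer: yes

Derivation:
Reconstructing the manager chain from the given facts:
  Zoe -> Yara -> Alice -> Nina -> Heidi
(each arrow means 'manager of the next')
Positions in the chain (0 = top):
  position of Zoe: 0
  position of Yara: 1
  position of Alice: 2
  position of Nina: 3
  position of Heidi: 4

Yara is at position 1, Alice is at position 2; signed distance (j - i) = 1.
'manager' requires j - i = 1. Actual distance is 1, so the relation HOLDS.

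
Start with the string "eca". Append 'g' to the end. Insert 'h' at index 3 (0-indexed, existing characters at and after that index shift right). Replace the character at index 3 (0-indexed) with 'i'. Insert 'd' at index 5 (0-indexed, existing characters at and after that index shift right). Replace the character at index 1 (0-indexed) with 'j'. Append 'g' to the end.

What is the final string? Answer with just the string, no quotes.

Answer: ejaigdg

Derivation:
Applying each edit step by step:
Start: "eca"
Op 1 (append 'g'): "eca" -> "ecag"
Op 2 (insert 'h' at idx 3): "ecag" -> "ecahg"
Op 3 (replace idx 3: 'h' -> 'i'): "ecahg" -> "ecaig"
Op 4 (insert 'd' at idx 5): "ecaig" -> "ecaigd"
Op 5 (replace idx 1: 'c' -> 'j'): "ecaigd" -> "ejaigd"
Op 6 (append 'g'): "ejaigd" -> "ejaigdg"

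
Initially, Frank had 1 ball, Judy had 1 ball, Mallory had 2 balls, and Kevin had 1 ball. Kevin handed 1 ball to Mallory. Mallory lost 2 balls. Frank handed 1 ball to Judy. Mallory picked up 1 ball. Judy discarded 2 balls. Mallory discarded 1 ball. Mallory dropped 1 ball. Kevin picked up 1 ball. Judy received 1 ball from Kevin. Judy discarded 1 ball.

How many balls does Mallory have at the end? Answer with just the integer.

Answer: 0

Derivation:
Tracking counts step by step:
Start: Frank=1, Judy=1, Mallory=2, Kevin=1
Event 1 (Kevin -> Mallory, 1): Kevin: 1 -> 0, Mallory: 2 -> 3. State: Frank=1, Judy=1, Mallory=3, Kevin=0
Event 2 (Mallory -2): Mallory: 3 -> 1. State: Frank=1, Judy=1, Mallory=1, Kevin=0
Event 3 (Frank -> Judy, 1): Frank: 1 -> 0, Judy: 1 -> 2. State: Frank=0, Judy=2, Mallory=1, Kevin=0
Event 4 (Mallory +1): Mallory: 1 -> 2. State: Frank=0, Judy=2, Mallory=2, Kevin=0
Event 5 (Judy -2): Judy: 2 -> 0. State: Frank=0, Judy=0, Mallory=2, Kevin=0
Event 6 (Mallory -1): Mallory: 2 -> 1. State: Frank=0, Judy=0, Mallory=1, Kevin=0
Event 7 (Mallory -1): Mallory: 1 -> 0. State: Frank=0, Judy=0, Mallory=0, Kevin=0
Event 8 (Kevin +1): Kevin: 0 -> 1. State: Frank=0, Judy=0, Mallory=0, Kevin=1
Event 9 (Kevin -> Judy, 1): Kevin: 1 -> 0, Judy: 0 -> 1. State: Frank=0, Judy=1, Mallory=0, Kevin=0
Event 10 (Judy -1): Judy: 1 -> 0. State: Frank=0, Judy=0, Mallory=0, Kevin=0

Mallory's final count: 0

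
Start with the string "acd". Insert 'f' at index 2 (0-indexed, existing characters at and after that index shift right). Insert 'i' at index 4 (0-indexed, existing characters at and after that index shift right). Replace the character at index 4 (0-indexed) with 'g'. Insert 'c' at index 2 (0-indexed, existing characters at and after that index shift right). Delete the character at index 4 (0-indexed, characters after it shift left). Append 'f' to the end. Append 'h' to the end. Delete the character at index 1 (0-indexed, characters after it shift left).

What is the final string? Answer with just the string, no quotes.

Answer: acfgfh

Derivation:
Applying each edit step by step:
Start: "acd"
Op 1 (insert 'f' at idx 2): "acd" -> "acfd"
Op 2 (insert 'i' at idx 4): "acfd" -> "acfdi"
Op 3 (replace idx 4: 'i' -> 'g'): "acfdi" -> "acfdg"
Op 4 (insert 'c' at idx 2): "acfdg" -> "accfdg"
Op 5 (delete idx 4 = 'd'): "accfdg" -> "accfg"
Op 6 (append 'f'): "accfg" -> "accfgf"
Op 7 (append 'h'): "accfgf" -> "accfgfh"
Op 8 (delete idx 1 = 'c'): "accfgfh" -> "acfgfh"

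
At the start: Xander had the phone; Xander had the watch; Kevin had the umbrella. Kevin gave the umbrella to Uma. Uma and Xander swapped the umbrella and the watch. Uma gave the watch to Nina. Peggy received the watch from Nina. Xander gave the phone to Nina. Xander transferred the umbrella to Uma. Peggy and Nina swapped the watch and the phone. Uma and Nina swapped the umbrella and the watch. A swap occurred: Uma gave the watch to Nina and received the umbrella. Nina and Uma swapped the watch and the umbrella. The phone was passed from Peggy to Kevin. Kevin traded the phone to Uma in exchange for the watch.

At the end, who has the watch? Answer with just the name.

Tracking all object holders:
Start: phone:Xander, watch:Xander, umbrella:Kevin
Event 1 (give umbrella: Kevin -> Uma). State: phone:Xander, watch:Xander, umbrella:Uma
Event 2 (swap umbrella<->watch: now umbrella:Xander, watch:Uma). State: phone:Xander, watch:Uma, umbrella:Xander
Event 3 (give watch: Uma -> Nina). State: phone:Xander, watch:Nina, umbrella:Xander
Event 4 (give watch: Nina -> Peggy). State: phone:Xander, watch:Peggy, umbrella:Xander
Event 5 (give phone: Xander -> Nina). State: phone:Nina, watch:Peggy, umbrella:Xander
Event 6 (give umbrella: Xander -> Uma). State: phone:Nina, watch:Peggy, umbrella:Uma
Event 7 (swap watch<->phone: now watch:Nina, phone:Peggy). State: phone:Peggy, watch:Nina, umbrella:Uma
Event 8 (swap umbrella<->watch: now umbrella:Nina, watch:Uma). State: phone:Peggy, watch:Uma, umbrella:Nina
Event 9 (swap watch<->umbrella: now watch:Nina, umbrella:Uma). State: phone:Peggy, watch:Nina, umbrella:Uma
Event 10 (swap watch<->umbrella: now watch:Uma, umbrella:Nina). State: phone:Peggy, watch:Uma, umbrella:Nina
Event 11 (give phone: Peggy -> Kevin). State: phone:Kevin, watch:Uma, umbrella:Nina
Event 12 (swap phone<->watch: now phone:Uma, watch:Kevin). State: phone:Uma, watch:Kevin, umbrella:Nina

Final state: phone:Uma, watch:Kevin, umbrella:Nina
The watch is held by Kevin.

Answer: Kevin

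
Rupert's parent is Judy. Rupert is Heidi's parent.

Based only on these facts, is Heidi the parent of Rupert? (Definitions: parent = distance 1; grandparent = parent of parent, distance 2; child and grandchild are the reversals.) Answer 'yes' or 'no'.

Reconstructing the parent chain from the given facts:
  Judy -> Rupert -> Heidi
(each arrow means 'parent of the next')
Positions in the chain (0 = top):
  position of Judy: 0
  position of Rupert: 1
  position of Heidi: 2

Heidi is at position 2, Rupert is at position 1; signed distance (j - i) = -1.
'parent' requires j - i = 1. Actual distance is -1, so the relation does NOT hold.

Answer: no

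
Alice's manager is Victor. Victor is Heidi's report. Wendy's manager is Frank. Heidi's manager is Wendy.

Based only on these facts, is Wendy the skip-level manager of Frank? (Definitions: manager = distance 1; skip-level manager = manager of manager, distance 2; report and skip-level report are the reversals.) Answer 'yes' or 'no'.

Answer: no

Derivation:
Reconstructing the manager chain from the given facts:
  Frank -> Wendy -> Heidi -> Victor -> Alice
(each arrow means 'manager of the next')
Positions in the chain (0 = top):
  position of Frank: 0
  position of Wendy: 1
  position of Heidi: 2
  position of Victor: 3
  position of Alice: 4

Wendy is at position 1, Frank is at position 0; signed distance (j - i) = -1.
'skip-level manager' requires j - i = 2. Actual distance is -1, so the relation does NOT hold.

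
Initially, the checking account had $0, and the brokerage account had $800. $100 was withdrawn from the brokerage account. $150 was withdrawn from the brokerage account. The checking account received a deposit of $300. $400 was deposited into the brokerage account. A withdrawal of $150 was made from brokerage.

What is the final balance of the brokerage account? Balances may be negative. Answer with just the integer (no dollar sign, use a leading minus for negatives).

Answer: 800

Derivation:
Tracking account balances step by step:
Start: checking=0, brokerage=800
Event 1 (withdraw 100 from brokerage): brokerage: 800 - 100 = 700. Balances: checking=0, brokerage=700
Event 2 (withdraw 150 from brokerage): brokerage: 700 - 150 = 550. Balances: checking=0, brokerage=550
Event 3 (deposit 300 to checking): checking: 0 + 300 = 300. Balances: checking=300, brokerage=550
Event 4 (deposit 400 to brokerage): brokerage: 550 + 400 = 950. Balances: checking=300, brokerage=950
Event 5 (withdraw 150 from brokerage): brokerage: 950 - 150 = 800. Balances: checking=300, brokerage=800

Final balance of brokerage: 800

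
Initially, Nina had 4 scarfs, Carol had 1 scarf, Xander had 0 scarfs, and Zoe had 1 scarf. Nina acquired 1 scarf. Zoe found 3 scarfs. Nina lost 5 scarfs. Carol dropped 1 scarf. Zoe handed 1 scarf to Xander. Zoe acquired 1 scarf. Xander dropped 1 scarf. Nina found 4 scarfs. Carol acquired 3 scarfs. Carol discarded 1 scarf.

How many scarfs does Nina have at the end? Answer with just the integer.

Tracking counts step by step:
Start: Nina=4, Carol=1, Xander=0, Zoe=1
Event 1 (Nina +1): Nina: 4 -> 5. State: Nina=5, Carol=1, Xander=0, Zoe=1
Event 2 (Zoe +3): Zoe: 1 -> 4. State: Nina=5, Carol=1, Xander=0, Zoe=4
Event 3 (Nina -5): Nina: 5 -> 0. State: Nina=0, Carol=1, Xander=0, Zoe=4
Event 4 (Carol -1): Carol: 1 -> 0. State: Nina=0, Carol=0, Xander=0, Zoe=4
Event 5 (Zoe -> Xander, 1): Zoe: 4 -> 3, Xander: 0 -> 1. State: Nina=0, Carol=0, Xander=1, Zoe=3
Event 6 (Zoe +1): Zoe: 3 -> 4. State: Nina=0, Carol=0, Xander=1, Zoe=4
Event 7 (Xander -1): Xander: 1 -> 0. State: Nina=0, Carol=0, Xander=0, Zoe=4
Event 8 (Nina +4): Nina: 0 -> 4. State: Nina=4, Carol=0, Xander=0, Zoe=4
Event 9 (Carol +3): Carol: 0 -> 3. State: Nina=4, Carol=3, Xander=0, Zoe=4
Event 10 (Carol -1): Carol: 3 -> 2. State: Nina=4, Carol=2, Xander=0, Zoe=4

Nina's final count: 4

Answer: 4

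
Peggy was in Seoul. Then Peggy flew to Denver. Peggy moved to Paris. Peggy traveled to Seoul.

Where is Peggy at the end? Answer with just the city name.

Answer: Seoul

Derivation:
Tracking Peggy's location:
Start: Peggy is in Seoul.
After move 1: Seoul -> Denver. Peggy is in Denver.
After move 2: Denver -> Paris. Peggy is in Paris.
After move 3: Paris -> Seoul. Peggy is in Seoul.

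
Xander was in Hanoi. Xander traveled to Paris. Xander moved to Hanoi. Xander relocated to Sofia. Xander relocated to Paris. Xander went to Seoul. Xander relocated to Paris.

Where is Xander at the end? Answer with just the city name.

Answer: Paris

Derivation:
Tracking Xander's location:
Start: Xander is in Hanoi.
After move 1: Hanoi -> Paris. Xander is in Paris.
After move 2: Paris -> Hanoi. Xander is in Hanoi.
After move 3: Hanoi -> Sofia. Xander is in Sofia.
After move 4: Sofia -> Paris. Xander is in Paris.
After move 5: Paris -> Seoul. Xander is in Seoul.
After move 6: Seoul -> Paris. Xander is in Paris.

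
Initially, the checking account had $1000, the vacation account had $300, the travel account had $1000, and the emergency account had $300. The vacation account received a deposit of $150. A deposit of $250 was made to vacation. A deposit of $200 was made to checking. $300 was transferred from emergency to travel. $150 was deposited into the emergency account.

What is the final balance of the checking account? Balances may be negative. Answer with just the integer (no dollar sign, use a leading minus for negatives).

Answer: 1200

Derivation:
Tracking account balances step by step:
Start: checking=1000, vacation=300, travel=1000, emergency=300
Event 1 (deposit 150 to vacation): vacation: 300 + 150 = 450. Balances: checking=1000, vacation=450, travel=1000, emergency=300
Event 2 (deposit 250 to vacation): vacation: 450 + 250 = 700. Balances: checking=1000, vacation=700, travel=1000, emergency=300
Event 3 (deposit 200 to checking): checking: 1000 + 200 = 1200. Balances: checking=1200, vacation=700, travel=1000, emergency=300
Event 4 (transfer 300 emergency -> travel): emergency: 300 - 300 = 0, travel: 1000 + 300 = 1300. Balances: checking=1200, vacation=700, travel=1300, emergency=0
Event 5 (deposit 150 to emergency): emergency: 0 + 150 = 150. Balances: checking=1200, vacation=700, travel=1300, emergency=150

Final balance of checking: 1200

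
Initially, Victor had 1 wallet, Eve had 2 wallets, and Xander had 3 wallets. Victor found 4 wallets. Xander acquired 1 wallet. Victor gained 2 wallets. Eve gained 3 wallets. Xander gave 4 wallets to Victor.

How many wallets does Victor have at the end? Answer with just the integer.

Answer: 11

Derivation:
Tracking counts step by step:
Start: Victor=1, Eve=2, Xander=3
Event 1 (Victor +4): Victor: 1 -> 5. State: Victor=5, Eve=2, Xander=3
Event 2 (Xander +1): Xander: 3 -> 4. State: Victor=5, Eve=2, Xander=4
Event 3 (Victor +2): Victor: 5 -> 7. State: Victor=7, Eve=2, Xander=4
Event 4 (Eve +3): Eve: 2 -> 5. State: Victor=7, Eve=5, Xander=4
Event 5 (Xander -> Victor, 4): Xander: 4 -> 0, Victor: 7 -> 11. State: Victor=11, Eve=5, Xander=0

Victor's final count: 11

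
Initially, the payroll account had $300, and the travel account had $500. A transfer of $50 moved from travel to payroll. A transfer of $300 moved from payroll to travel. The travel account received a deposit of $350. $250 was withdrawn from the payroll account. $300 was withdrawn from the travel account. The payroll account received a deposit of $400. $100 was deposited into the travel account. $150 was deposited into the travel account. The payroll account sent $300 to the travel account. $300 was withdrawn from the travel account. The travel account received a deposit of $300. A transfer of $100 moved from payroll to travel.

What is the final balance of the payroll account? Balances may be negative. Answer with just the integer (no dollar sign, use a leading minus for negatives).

Answer: -200

Derivation:
Tracking account balances step by step:
Start: payroll=300, travel=500
Event 1 (transfer 50 travel -> payroll): travel: 500 - 50 = 450, payroll: 300 + 50 = 350. Balances: payroll=350, travel=450
Event 2 (transfer 300 payroll -> travel): payroll: 350 - 300 = 50, travel: 450 + 300 = 750. Balances: payroll=50, travel=750
Event 3 (deposit 350 to travel): travel: 750 + 350 = 1100. Balances: payroll=50, travel=1100
Event 4 (withdraw 250 from payroll): payroll: 50 - 250 = -200. Balances: payroll=-200, travel=1100
Event 5 (withdraw 300 from travel): travel: 1100 - 300 = 800. Balances: payroll=-200, travel=800
Event 6 (deposit 400 to payroll): payroll: -200 + 400 = 200. Balances: payroll=200, travel=800
Event 7 (deposit 100 to travel): travel: 800 + 100 = 900. Balances: payroll=200, travel=900
Event 8 (deposit 150 to travel): travel: 900 + 150 = 1050. Balances: payroll=200, travel=1050
Event 9 (transfer 300 payroll -> travel): payroll: 200 - 300 = -100, travel: 1050 + 300 = 1350. Balances: payroll=-100, travel=1350
Event 10 (withdraw 300 from travel): travel: 1350 - 300 = 1050. Balances: payroll=-100, travel=1050
Event 11 (deposit 300 to travel): travel: 1050 + 300 = 1350. Balances: payroll=-100, travel=1350
Event 12 (transfer 100 payroll -> travel): payroll: -100 - 100 = -200, travel: 1350 + 100 = 1450. Balances: payroll=-200, travel=1450

Final balance of payroll: -200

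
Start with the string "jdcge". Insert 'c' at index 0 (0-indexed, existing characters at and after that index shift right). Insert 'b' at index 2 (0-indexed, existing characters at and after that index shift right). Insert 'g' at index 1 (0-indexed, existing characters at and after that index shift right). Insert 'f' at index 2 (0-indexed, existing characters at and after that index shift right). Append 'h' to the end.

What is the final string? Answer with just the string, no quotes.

Answer: cgfjbdcgeh

Derivation:
Applying each edit step by step:
Start: "jdcge"
Op 1 (insert 'c' at idx 0): "jdcge" -> "cjdcge"
Op 2 (insert 'b' at idx 2): "cjdcge" -> "cjbdcge"
Op 3 (insert 'g' at idx 1): "cjbdcge" -> "cgjbdcge"
Op 4 (insert 'f' at idx 2): "cgjbdcge" -> "cgfjbdcge"
Op 5 (append 'h'): "cgfjbdcge" -> "cgfjbdcgeh"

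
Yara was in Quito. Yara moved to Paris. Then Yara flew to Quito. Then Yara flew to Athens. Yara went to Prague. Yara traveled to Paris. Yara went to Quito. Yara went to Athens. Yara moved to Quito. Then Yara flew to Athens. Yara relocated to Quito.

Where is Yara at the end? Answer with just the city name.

Answer: Quito

Derivation:
Tracking Yara's location:
Start: Yara is in Quito.
After move 1: Quito -> Paris. Yara is in Paris.
After move 2: Paris -> Quito. Yara is in Quito.
After move 3: Quito -> Athens. Yara is in Athens.
After move 4: Athens -> Prague. Yara is in Prague.
After move 5: Prague -> Paris. Yara is in Paris.
After move 6: Paris -> Quito. Yara is in Quito.
After move 7: Quito -> Athens. Yara is in Athens.
After move 8: Athens -> Quito. Yara is in Quito.
After move 9: Quito -> Athens. Yara is in Athens.
After move 10: Athens -> Quito. Yara is in Quito.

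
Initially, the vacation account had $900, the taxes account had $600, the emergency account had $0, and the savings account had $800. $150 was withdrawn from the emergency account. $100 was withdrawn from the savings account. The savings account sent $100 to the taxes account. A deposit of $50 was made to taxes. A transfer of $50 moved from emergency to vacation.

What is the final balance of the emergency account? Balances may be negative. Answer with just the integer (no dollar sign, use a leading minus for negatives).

Answer: -200

Derivation:
Tracking account balances step by step:
Start: vacation=900, taxes=600, emergency=0, savings=800
Event 1 (withdraw 150 from emergency): emergency: 0 - 150 = -150. Balances: vacation=900, taxes=600, emergency=-150, savings=800
Event 2 (withdraw 100 from savings): savings: 800 - 100 = 700. Balances: vacation=900, taxes=600, emergency=-150, savings=700
Event 3 (transfer 100 savings -> taxes): savings: 700 - 100 = 600, taxes: 600 + 100 = 700. Balances: vacation=900, taxes=700, emergency=-150, savings=600
Event 4 (deposit 50 to taxes): taxes: 700 + 50 = 750. Balances: vacation=900, taxes=750, emergency=-150, savings=600
Event 5 (transfer 50 emergency -> vacation): emergency: -150 - 50 = -200, vacation: 900 + 50 = 950. Balances: vacation=950, taxes=750, emergency=-200, savings=600

Final balance of emergency: -200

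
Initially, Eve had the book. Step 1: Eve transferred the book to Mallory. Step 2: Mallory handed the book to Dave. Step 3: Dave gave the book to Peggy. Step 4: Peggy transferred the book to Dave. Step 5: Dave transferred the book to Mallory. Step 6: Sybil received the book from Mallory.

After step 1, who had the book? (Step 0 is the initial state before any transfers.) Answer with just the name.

Answer: Mallory

Derivation:
Tracking the book holder through step 1:
After step 0 (start): Eve
After step 1: Mallory

At step 1, the holder is Mallory.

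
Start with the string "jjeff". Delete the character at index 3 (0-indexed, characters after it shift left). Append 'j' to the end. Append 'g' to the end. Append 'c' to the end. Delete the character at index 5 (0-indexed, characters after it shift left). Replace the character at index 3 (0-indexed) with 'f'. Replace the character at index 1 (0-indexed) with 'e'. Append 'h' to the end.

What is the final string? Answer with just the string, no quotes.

Applying each edit step by step:
Start: "jjeff"
Op 1 (delete idx 3 = 'f'): "jjeff" -> "jjef"
Op 2 (append 'j'): "jjef" -> "jjefj"
Op 3 (append 'g'): "jjefj" -> "jjefjg"
Op 4 (append 'c'): "jjefjg" -> "jjefjgc"
Op 5 (delete idx 5 = 'g'): "jjefjgc" -> "jjefjc"
Op 6 (replace idx 3: 'f' -> 'f'): "jjefjc" -> "jjefjc"
Op 7 (replace idx 1: 'j' -> 'e'): "jjefjc" -> "jeefjc"
Op 8 (append 'h'): "jeefjc" -> "jeefjch"

Answer: jeefjch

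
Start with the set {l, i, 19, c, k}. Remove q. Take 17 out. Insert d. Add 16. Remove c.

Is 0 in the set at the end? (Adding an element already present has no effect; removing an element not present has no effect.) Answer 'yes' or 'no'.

Answer: no

Derivation:
Tracking the set through each operation:
Start: {19, c, i, k, l}
Event 1 (remove q): not present, no change. Set: {19, c, i, k, l}
Event 2 (remove 17): not present, no change. Set: {19, c, i, k, l}
Event 3 (add d): added. Set: {19, c, d, i, k, l}
Event 4 (add 16): added. Set: {16, 19, c, d, i, k, l}
Event 5 (remove c): removed. Set: {16, 19, d, i, k, l}

Final set: {16, 19, d, i, k, l} (size 6)
0 is NOT in the final set.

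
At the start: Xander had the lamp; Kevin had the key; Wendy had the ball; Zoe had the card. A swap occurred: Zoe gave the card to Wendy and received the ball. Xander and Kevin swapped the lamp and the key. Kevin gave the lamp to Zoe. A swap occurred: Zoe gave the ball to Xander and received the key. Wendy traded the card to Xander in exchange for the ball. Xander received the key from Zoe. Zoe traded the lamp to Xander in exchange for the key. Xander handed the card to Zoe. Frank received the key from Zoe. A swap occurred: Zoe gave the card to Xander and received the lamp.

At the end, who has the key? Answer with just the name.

Tracking all object holders:
Start: lamp:Xander, key:Kevin, ball:Wendy, card:Zoe
Event 1 (swap card<->ball: now card:Wendy, ball:Zoe). State: lamp:Xander, key:Kevin, ball:Zoe, card:Wendy
Event 2 (swap lamp<->key: now lamp:Kevin, key:Xander). State: lamp:Kevin, key:Xander, ball:Zoe, card:Wendy
Event 3 (give lamp: Kevin -> Zoe). State: lamp:Zoe, key:Xander, ball:Zoe, card:Wendy
Event 4 (swap ball<->key: now ball:Xander, key:Zoe). State: lamp:Zoe, key:Zoe, ball:Xander, card:Wendy
Event 5 (swap card<->ball: now card:Xander, ball:Wendy). State: lamp:Zoe, key:Zoe, ball:Wendy, card:Xander
Event 6 (give key: Zoe -> Xander). State: lamp:Zoe, key:Xander, ball:Wendy, card:Xander
Event 7 (swap lamp<->key: now lamp:Xander, key:Zoe). State: lamp:Xander, key:Zoe, ball:Wendy, card:Xander
Event 8 (give card: Xander -> Zoe). State: lamp:Xander, key:Zoe, ball:Wendy, card:Zoe
Event 9 (give key: Zoe -> Frank). State: lamp:Xander, key:Frank, ball:Wendy, card:Zoe
Event 10 (swap card<->lamp: now card:Xander, lamp:Zoe). State: lamp:Zoe, key:Frank, ball:Wendy, card:Xander

Final state: lamp:Zoe, key:Frank, ball:Wendy, card:Xander
The key is held by Frank.

Answer: Frank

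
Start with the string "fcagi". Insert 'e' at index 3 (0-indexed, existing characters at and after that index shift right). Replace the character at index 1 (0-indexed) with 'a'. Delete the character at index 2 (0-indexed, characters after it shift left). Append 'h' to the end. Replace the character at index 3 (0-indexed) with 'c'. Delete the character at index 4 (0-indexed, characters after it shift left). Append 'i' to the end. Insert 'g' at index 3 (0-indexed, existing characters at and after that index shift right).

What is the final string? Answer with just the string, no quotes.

Answer: faegchi

Derivation:
Applying each edit step by step:
Start: "fcagi"
Op 1 (insert 'e' at idx 3): "fcagi" -> "fcaegi"
Op 2 (replace idx 1: 'c' -> 'a'): "fcaegi" -> "faaegi"
Op 3 (delete idx 2 = 'a'): "faaegi" -> "faegi"
Op 4 (append 'h'): "faegi" -> "faegih"
Op 5 (replace idx 3: 'g' -> 'c'): "faegih" -> "faecih"
Op 6 (delete idx 4 = 'i'): "faecih" -> "faech"
Op 7 (append 'i'): "faech" -> "faechi"
Op 8 (insert 'g' at idx 3): "faechi" -> "faegchi"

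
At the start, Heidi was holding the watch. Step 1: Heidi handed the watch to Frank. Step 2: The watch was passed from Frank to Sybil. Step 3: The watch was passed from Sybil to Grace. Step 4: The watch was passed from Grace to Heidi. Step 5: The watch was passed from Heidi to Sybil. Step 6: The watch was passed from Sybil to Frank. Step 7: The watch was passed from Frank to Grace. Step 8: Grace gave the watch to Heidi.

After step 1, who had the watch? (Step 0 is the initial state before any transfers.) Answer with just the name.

Answer: Frank

Derivation:
Tracking the watch holder through step 1:
After step 0 (start): Heidi
After step 1: Frank

At step 1, the holder is Frank.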